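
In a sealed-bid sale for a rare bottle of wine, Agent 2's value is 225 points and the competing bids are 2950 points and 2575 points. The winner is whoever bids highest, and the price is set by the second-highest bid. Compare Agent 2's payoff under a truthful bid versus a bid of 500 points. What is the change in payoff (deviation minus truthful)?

The highest competing bid is 2950 points.
Bidding truthfully at 225 points: the top bid is 2950 points (a rival), so Agent 2 loses. Payoff = 0 points.
Bidding 500 points: the top bid is 2950 points (a rival), so Agent 2 loses. Payoff = 0 points.
Change = 0 points − 0 points = 0 points.
The bid only affects whether you win, not the price — here both bids land on the same side of the top rival bid, so the deviation is payoff-neutral.

0 points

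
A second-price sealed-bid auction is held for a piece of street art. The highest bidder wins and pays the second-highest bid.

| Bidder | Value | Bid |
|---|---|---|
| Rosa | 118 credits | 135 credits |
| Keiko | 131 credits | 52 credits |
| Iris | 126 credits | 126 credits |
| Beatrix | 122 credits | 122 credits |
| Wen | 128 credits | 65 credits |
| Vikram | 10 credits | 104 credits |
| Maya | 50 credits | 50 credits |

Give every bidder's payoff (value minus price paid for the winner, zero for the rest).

Payoffs: Rosa -8 credits, Keiko 0 credits, Iris 0 credits, Beatrix 0 credits, Wen 0 credits, Vikram 0 credits, Maya 0 credits.

Ranking the bids: Rosa 135 credits > Iris 126 credits > Beatrix 122 credits > Vikram 104 credits > Wen 65 credits > Keiko 52 credits > Maya 50 credits.
Rosa has the top bid and wins; the price is the second-highest bid, 126 credits.
Rosa's payoff = 118 credits − 126 credits = -8 credits. All other bidders lose, so their payoff is 0.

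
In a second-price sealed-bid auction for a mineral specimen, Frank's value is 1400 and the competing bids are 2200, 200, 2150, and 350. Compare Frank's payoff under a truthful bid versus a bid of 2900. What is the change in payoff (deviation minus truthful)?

The highest competing bid is 2200.
Bidding truthfully at 1400: the top bid is 2200 (a rival), so Frank loses. Payoff = 0.
Bidding 2900: Frank has the top bid, wins, and pays the second-highest bid 2200. Payoff = 1400 − 2200 = -800.
Change = -800 − 0 = -800.

Payoff change: -800.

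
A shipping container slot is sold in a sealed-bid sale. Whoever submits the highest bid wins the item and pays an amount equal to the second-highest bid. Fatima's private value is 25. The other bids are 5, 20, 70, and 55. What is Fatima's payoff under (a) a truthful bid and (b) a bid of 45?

The highest competing bid is 70.
Bidding truthfully at 25: the top bid is 70 (a rival), so Fatima loses. Payoff = 0.
Bidding 45: the top bid is 70 (a rival), so Fatima loses. Payoff = 0.

(a) 0  (b) 0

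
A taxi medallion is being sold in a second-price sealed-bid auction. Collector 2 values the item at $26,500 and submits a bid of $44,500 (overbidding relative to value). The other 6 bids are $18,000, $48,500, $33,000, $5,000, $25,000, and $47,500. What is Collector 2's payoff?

Highest competing bid: $48,500.
Collector 2's bid $44,500 is not the highest, so Collector 2 loses, pays nothing, and earns zero payoff.

The bidder's payoff: $0.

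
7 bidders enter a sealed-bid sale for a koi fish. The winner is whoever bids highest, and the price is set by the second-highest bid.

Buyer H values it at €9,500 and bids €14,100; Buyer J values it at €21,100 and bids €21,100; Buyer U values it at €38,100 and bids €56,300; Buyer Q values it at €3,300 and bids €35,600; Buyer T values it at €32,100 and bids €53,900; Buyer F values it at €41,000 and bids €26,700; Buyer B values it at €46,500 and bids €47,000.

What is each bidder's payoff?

Payoffs: Buyer H €0, Buyer J €0, Buyer U -€15,800, Buyer Q €0, Buyer T €0, Buyer F €0, Buyer B €0.

Sorted high to low: Buyer U €56,300; Buyer T €53,900; Buyer B €47,000; Buyer Q €35,600; Buyer F €26,700; Buyer J €21,100; Buyer H €14,100.
Buyer U has the top bid and wins; the price is the second-highest bid, €53,900.
Buyer U's payoff = €38,100 − €53,900 = -€15,800. All other bidders lose, so their payoff is 0.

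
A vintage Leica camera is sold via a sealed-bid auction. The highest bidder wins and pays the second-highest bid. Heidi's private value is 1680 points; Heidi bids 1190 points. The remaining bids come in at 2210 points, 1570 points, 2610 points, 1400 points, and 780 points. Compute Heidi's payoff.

Heidi's payoff: 0 points.

Highest competing bid: 2610 points.
Heidi's bid 1190 points is not the highest, so Heidi loses, pays nothing, and earns zero payoff.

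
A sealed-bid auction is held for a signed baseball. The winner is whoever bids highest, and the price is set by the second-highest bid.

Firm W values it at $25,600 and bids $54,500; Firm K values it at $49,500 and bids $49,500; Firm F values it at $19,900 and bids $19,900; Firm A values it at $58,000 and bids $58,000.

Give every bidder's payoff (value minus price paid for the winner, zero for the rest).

Ordered from highest: Firm A $58,000, then Firm W $54,500, then Firm K $49,500, then Firm F $19,900.
Firm A has the top bid and wins; the price is the second-highest bid, $54,500.
Firm A's payoff = $58,000 − $54,500 = $3,500. All other bidders lose, so their payoff is 0.

Firm W $0, Firm K $0, Firm F $0, Firm A $3,500.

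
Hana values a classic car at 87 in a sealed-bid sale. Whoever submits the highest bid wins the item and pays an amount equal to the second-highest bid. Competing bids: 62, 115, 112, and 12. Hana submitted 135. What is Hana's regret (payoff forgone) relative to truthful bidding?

The highest competing bid is 115.
Bidding truthfully at 87: the top bid is 115 (a rival), so Hana loses. Payoff = 0.
Bidding 135: Hana has the top bid, wins, and pays the second-highest bid 115. Payoff = 87 − 115 = -28.
Regret = truthful payoff − actual payoff = 0 − -28 = 28.
This is the dominant-strategy logic: truthful bidding weakly beats any alternative.

28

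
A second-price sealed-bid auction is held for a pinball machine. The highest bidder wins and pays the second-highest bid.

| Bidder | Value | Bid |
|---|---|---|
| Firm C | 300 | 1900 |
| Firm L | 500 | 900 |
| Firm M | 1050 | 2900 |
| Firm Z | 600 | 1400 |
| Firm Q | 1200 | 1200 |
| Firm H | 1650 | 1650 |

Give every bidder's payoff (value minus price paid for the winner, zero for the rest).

Bids in descending order: Firm M 2900 > Firm C 1900 > Firm H 1650 > Firm Z 1400 > Firm Q 1200 > Firm L 900.
Firm M has the top bid and wins; the price is the second-highest bid, 1900.
Firm M's payoff = 1050 − 1900 = -850. All other bidders lose, so their payoff is 0.

Firm C 0, Firm L 0, Firm M -850, Firm Z 0, Firm Q 0, Firm H 0.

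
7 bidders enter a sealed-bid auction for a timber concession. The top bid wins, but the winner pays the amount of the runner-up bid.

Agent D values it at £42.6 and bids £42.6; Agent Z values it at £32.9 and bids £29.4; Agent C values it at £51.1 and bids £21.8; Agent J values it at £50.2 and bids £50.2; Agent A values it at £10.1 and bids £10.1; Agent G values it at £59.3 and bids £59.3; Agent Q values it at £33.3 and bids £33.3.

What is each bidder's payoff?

Ranking the bids: Agent G £59.3; Agent J £50.2; Agent D £42.6; Agent Q £33.3; Agent Z £29.4; Agent C £21.8; Agent A £10.1.
Agent G has the top bid and wins; the price is the second-highest bid, £50.2.
Agent G's payoff = £59.3 − £50.2 = £9.1. All other bidders lose, so their payoff is 0.

Payoffs: Agent D £0.0, Agent Z £0.0, Agent C £0.0, Agent J £0.0, Agent A £0.0, Agent G £9.1, Agent Q £0.0.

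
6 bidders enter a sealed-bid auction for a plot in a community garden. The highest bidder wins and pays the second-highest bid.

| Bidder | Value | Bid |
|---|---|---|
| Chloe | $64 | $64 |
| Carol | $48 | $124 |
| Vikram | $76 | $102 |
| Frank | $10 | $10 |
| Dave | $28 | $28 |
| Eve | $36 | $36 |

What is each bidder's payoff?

Sorted high to low: Carol $124, then Vikram $102, then Chloe $64, then Eve $36, then Dave $28, then Frank $10.
Carol has the top bid and wins; the price is the second-highest bid, $102.
Carol's payoff = $48 − $102 = -$54. All other bidders lose, so their payoff is 0.

Payoffs: Chloe $0, Carol -$54, Vikram $0, Frank $0, Dave $0, Eve $0.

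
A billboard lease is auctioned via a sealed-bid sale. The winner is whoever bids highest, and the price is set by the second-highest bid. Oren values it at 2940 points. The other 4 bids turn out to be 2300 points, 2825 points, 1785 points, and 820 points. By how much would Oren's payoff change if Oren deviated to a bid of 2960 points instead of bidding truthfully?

The highest competing bid is 2825 points.
Bidding truthfully at 2940 points: Oren has the top bid, wins, and pays the second-highest bid 2825 points. Payoff = 2940 points − 2825 points = 115 points.
Bidding 2960 points: Oren has the top bid, wins, and pays the second-highest bid 2825 points. Payoff = 2940 points − 2825 points = 115 points.
Change = 115 points − 115 points = 0 points.

0 points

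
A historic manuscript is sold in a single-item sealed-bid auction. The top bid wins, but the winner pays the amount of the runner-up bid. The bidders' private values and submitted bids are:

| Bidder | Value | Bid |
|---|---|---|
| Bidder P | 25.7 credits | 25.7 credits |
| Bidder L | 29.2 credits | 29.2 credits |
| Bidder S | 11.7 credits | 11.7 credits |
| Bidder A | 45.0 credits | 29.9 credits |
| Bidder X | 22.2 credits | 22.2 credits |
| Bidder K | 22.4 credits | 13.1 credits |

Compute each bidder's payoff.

Bidder P 0.0 credits, Bidder L 0.0 credits, Bidder S 0.0 credits, Bidder A 15.8 credits, Bidder X 0.0 credits, Bidder K 0.0 credits.

Ordered from highest: Bidder A 29.9 credits, then Bidder L 29.2 credits, then Bidder P 25.7 credits, then Bidder X 22.2 credits, then Bidder K 13.1 credits, then Bidder S 11.7 credits.
Bidder A has the top bid and wins; the price is the second-highest bid, 29.2 credits.
Bidder A's payoff = 45.0 credits − 29.2 credits = 15.8 credits. All other bidders lose, so their payoff is 0.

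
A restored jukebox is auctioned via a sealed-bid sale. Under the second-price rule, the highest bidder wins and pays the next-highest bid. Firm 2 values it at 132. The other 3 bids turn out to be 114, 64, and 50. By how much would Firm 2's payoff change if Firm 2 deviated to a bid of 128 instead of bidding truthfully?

The highest competing bid is 114.
Bidding truthfully at 132: Firm 2 has the top bid, wins, and pays the second-highest bid 114. Payoff = 132 − 114 = 18.
Bidding 128: Firm 2 has the top bid, wins, and pays the second-highest bid 114. Payoff = 132 − 114 = 18.
Change = 18 − 18 = 0.

0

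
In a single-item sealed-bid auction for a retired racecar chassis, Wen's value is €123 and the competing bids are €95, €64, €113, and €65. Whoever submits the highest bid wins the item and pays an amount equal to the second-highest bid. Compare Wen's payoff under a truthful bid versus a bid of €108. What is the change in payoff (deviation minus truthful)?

Change in payoff: -€10.

The highest competing bid is €113.
Bidding truthfully at €123: Wen has the top bid, wins, and pays the second-highest bid €113. Payoff = €123 − €113 = €10.
Bidding €108: the top bid is €113 (a rival), so Wen loses. Payoff = €0.
Change = €0 − €10 = -€10.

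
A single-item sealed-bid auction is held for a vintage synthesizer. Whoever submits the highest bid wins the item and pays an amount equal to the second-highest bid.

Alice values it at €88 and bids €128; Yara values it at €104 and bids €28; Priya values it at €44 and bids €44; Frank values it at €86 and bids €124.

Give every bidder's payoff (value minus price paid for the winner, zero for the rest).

Alice -€36, Yara €0, Priya €0, Frank €0.

Ordered from highest: Alice €128, then Frank €124, then Priya €44, then Yara €28.
Alice has the top bid and wins; the price is the second-highest bid, €124.
Alice's payoff = €88 − €124 = -€36. All other bidders lose, so their payoff is 0.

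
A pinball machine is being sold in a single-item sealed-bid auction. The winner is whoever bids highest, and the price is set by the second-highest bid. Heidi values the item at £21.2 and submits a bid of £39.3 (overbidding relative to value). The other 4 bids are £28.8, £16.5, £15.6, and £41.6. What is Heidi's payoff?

Highest competing bid: £41.6.
Heidi's bid £39.3 is not the highest, so Heidi loses, pays nothing, and earns zero payoff.

Heidi's payoff: £0.0.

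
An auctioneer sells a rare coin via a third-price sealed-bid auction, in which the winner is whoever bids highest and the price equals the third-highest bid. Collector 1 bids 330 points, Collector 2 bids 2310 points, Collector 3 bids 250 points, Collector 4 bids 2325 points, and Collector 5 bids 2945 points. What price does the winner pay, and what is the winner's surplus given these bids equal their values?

Price 2310 points; surplus 635 points.

Ranking the bids: Collector 5 2945 points; Collector 4 2325 points; Collector 2 2310 points; Collector 1 330 points; Collector 3 250 points.
Collector 5 is the highest bidder, so Collector 5 wins.
Under the third-price rule, the price is the third-highest bid: 2310 points.
Surplus = 2945 points − 2310 points = 635 points.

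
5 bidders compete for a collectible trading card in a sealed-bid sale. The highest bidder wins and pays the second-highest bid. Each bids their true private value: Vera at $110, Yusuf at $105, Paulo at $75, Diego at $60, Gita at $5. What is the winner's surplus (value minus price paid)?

$5

Ordered from highest: Vera $110; Yusuf $105; Paulo $75; Diego $60; Gita $5.
Vera wins with the top bid and pays the second-highest, $105.
Surplus = $110 − $105 = $5.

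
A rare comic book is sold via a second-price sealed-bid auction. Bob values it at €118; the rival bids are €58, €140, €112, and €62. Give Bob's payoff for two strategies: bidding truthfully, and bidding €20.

The highest competing bid is €140.
Bidding truthfully at €118: the top bid is €140 (a rival), so Bob loses. Payoff = €0.
Bidding €20: the top bid is €140 (a rival), so Bob loses. Payoff = €0.
The bid only affects whether you win, not the price — here both bids land on the same side of the top rival bid, so the deviation is payoff-neutral.

Truthful: €0; alternative: €0.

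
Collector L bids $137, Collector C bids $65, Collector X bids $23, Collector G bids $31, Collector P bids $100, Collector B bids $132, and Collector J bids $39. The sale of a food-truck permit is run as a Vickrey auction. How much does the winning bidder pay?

Ordered from highest: Collector L $137 > Collector B $132 > Collector P $100 > Collector C $65 > Collector J $39 > Collector G $31 > Collector X $23.
Collector L has the highest bid, so Collector L wins.
The second-highest bid is $132, so that is what Collector L pays.

$132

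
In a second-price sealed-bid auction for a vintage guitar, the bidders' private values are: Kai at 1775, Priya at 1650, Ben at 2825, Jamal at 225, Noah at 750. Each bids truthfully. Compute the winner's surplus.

Ordered from highest: Ben 2825 > Kai 1775 > Priya 1650 > Noah 750 > Jamal 225.
Ben wins with the top bid and pays the second-highest, 1775.
Surplus = 2825 − 1775 = 1050.

Winner's surplus: 1050.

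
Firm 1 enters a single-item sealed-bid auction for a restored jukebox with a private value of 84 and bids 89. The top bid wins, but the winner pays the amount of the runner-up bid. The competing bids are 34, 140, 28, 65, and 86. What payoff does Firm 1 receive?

Highest competing bid: 140.
Firm 1's bid 89 is not the highest, so Firm 1 loses, pays nothing, and earns zero payoff.

Payoff = 0.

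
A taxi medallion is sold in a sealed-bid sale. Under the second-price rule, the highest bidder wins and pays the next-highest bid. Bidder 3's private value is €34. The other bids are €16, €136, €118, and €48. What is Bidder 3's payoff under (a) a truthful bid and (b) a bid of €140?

The highest competing bid is €136.
Bidding truthfully at €34: the top bid is €136 (a rival), so Bidder 3 loses. Payoff = €0.
Bidding €140: Bidder 3 has the top bid, wins, and pays the second-highest bid €136. Payoff = €34 − €136 = -€102.
This is the dominant-strategy logic: truthful bidding weakly beats any alternative.

Truthful: €0; alternative: -€102.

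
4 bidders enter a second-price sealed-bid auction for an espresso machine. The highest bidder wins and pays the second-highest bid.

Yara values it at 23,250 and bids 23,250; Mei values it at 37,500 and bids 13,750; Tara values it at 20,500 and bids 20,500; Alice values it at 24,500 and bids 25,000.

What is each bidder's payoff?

Bids in descending order: Alice 25,000 > Yara 23,250 > Tara 20,500 > Mei 13,750.
Alice has the top bid and wins; the price is the second-highest bid, 23,250.
Alice's payoff = 24,500 − 23,250 = 1,250. All other bidders lose, so their payoff is 0.

Payoffs: Yara 0, Mei 0, Tara 0, Alice 1,250.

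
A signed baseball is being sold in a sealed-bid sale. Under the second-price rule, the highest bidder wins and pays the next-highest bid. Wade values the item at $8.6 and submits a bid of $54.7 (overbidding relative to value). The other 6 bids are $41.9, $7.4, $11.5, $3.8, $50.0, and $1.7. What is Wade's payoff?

Payoff = -$41.4.

Highest competing bid: $50.0.
Wade's bid $54.7 is the highest overall, so Wade wins and pays the second-highest bid, $50.0.
Payoff = value − price = $8.6 − $50.0 = -$41.4.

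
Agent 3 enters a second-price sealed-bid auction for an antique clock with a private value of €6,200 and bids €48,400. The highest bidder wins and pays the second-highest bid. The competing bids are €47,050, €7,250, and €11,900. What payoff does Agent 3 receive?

Highest competing bid: €47,050.
Agent 3's bid €48,400 is the highest overall, so Agent 3 wins and pays the second-highest bid, €47,050.
Payoff = value − price = €6,200 − €47,050 = -€40,850.
Overbidding won the item at a price above value — truthful bidding would have avoided this loss.

The bidder's payoff: -€40,850.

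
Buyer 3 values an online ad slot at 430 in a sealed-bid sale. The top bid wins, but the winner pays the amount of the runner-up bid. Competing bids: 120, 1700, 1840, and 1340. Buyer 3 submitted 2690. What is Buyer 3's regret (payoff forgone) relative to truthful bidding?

Payoff forgone: 1410.

The highest competing bid is 1840.
Bidding truthfully at 430: the top bid is 1840 (a rival), so Buyer 3 loses. Payoff = 0.
Bidding 2690: Buyer 3 has the top bid, wins, and pays the second-highest bid 1840. Payoff = 430 − 1840 = -1410.
Regret = truthful payoff − actual payoff = 0 − -1410 = 1410.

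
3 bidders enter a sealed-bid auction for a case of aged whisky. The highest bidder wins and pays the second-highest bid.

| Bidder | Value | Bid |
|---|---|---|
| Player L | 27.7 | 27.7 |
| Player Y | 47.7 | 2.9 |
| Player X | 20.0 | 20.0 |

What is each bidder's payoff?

Payoffs: Player L 7.7, Player Y 0.0, Player X 0.0.

Bids in descending order: Player L 27.7 > Player X 20.0 > Player Y 2.9.
Player L has the top bid and wins; the price is the second-highest bid, 20.0.
Player L's payoff = 27.7 − 20.0 = 7.7. All other bidders lose, so their payoff is 0.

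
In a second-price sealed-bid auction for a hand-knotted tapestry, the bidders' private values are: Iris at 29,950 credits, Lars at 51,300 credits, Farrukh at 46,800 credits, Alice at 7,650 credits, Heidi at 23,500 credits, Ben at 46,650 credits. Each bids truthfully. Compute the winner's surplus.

Sorted high to low: Lars 51,300 credits > Farrukh 46,800 credits > Ben 46,650 credits > Iris 29,950 credits > Heidi 23,500 credits > Alice 7,650 credits.
Lars wins with the top bid and pays the second-highest, 46,800 credits.
Surplus = 51,300 credits − 46,800 credits = 4,500 credits.

Surplus = 4,500 credits.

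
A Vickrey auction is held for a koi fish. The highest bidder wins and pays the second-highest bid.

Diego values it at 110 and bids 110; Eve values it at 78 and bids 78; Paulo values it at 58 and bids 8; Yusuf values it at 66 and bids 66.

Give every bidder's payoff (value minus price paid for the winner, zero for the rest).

Sorted high to low: Diego 110, then Eve 78, then Yusuf 66, then Paulo 8.
Diego has the top bid and wins; the price is the second-highest bid, 78.
Diego's payoff = 110 − 78 = 32. All other bidders lose, so their payoff is 0.

Payoffs: Diego 32, Eve 0, Paulo 0, Yusuf 0.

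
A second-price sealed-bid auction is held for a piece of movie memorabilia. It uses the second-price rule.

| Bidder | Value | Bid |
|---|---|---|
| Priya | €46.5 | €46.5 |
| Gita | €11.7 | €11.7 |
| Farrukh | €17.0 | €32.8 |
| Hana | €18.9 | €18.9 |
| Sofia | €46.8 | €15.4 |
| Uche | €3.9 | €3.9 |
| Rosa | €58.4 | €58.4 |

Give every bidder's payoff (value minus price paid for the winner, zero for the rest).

Payoffs: Priya €0.0, Gita €0.0, Farrukh €0.0, Hana €0.0, Sofia €0.0, Uche €0.0, Rosa €11.9.

Ordered from highest: Rosa €58.4, then Priya €46.5, then Farrukh €32.8, then Hana €18.9, then Sofia €15.4, then Gita €11.7, then Uche €3.9.
Rosa has the top bid and wins; the price is the second-highest bid, €46.5.
Rosa's payoff = €58.4 − €46.5 = €11.9. All other bidders lose, so their payoff is 0.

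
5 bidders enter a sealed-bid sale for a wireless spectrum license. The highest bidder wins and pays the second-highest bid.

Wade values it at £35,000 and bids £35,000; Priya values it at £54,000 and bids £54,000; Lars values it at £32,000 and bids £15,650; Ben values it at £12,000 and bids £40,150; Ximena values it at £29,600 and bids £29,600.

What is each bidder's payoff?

Payoffs: Wade £0, Priya £13,850, Lars £0, Ben £0, Ximena £0.

Bids in descending order: Priya £54,000, then Ben £40,150, then Wade £35,000, then Ximena £29,600, then Lars £15,650.
Priya has the top bid and wins; the price is the second-highest bid, £40,150.
Priya's payoff = £54,000 − £40,150 = £13,850. All other bidders lose, so their payoff is 0.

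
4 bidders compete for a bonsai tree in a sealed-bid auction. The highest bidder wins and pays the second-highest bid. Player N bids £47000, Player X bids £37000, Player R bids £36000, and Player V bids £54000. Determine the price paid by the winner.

Ranking the bids: Player V £54000; Player N £47000; Player X £37000; Player R £36000.
Player V has the highest bid, so Player V wins.
The second-highest bid is £47000, so that is what Player V pays.

The winner pays £47000.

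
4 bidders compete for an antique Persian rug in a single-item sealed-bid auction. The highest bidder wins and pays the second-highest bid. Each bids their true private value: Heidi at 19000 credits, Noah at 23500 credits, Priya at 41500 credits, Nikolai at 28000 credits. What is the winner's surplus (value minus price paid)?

Surplus = 13500 credits.

Sorted high to low: Priya 41500 credits; Nikolai 28000 credits; Noah 23500 credits; Heidi 19000 credits.
Priya wins with the top bid and pays the second-highest, 28000 credits.
Surplus = 41500 credits − 28000 credits = 13500 credits.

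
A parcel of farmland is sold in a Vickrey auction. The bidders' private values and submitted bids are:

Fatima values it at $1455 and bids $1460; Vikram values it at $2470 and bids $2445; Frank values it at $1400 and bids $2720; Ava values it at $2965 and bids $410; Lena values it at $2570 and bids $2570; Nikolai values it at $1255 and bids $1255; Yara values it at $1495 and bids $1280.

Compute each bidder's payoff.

Bids in descending order: Frank $2720; Lena $2570; Vikram $2445; Fatima $1460; Yara $1280; Nikolai $1255; Ava $410.
Frank has the top bid and wins; the price is the second-highest bid, $2570.
Frank's payoff = $1400 − $2570 = -$1170. All other bidders lose, so their payoff is 0.

Payoffs: Fatima $0, Vikram $0, Frank -$1170, Ava $0, Lena $0, Nikolai $0, Yara $0.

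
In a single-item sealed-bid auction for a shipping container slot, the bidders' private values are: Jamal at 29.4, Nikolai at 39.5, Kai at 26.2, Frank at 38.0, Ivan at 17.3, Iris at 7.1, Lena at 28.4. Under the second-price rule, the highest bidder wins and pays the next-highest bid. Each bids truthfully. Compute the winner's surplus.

Ordered from highest: Nikolai 39.5, then Frank 38.0, then Jamal 29.4, then Lena 28.4, then Kai 26.2, then Ivan 17.3, then Iris 7.1.
Nikolai wins with the top bid and pays the second-highest, 38.0.
Surplus = 39.5 − 38.0 = 1.5.

Surplus = 1.5.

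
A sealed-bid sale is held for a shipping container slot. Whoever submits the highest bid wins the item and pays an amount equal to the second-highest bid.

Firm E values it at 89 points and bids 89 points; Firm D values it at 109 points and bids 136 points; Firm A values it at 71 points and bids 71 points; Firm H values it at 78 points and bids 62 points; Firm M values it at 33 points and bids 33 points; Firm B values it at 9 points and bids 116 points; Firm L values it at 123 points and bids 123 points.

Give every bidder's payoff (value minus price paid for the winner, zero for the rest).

Ordered from highest: Firm D 136 points > Firm L 123 points > Firm B 116 points > Firm E 89 points > Firm A 71 points > Firm H 62 points > Firm M 33 points.
Firm D has the top bid and wins; the price is the second-highest bid, 123 points.
Firm D's payoff = 109 points − 123 points = -14 points. All other bidders lose, so their payoff is 0.

Payoffs: Firm E 0 points, Firm D -14 points, Firm A 0 points, Firm H 0 points, Firm M 0 points, Firm B 0 points, Firm L 0 points.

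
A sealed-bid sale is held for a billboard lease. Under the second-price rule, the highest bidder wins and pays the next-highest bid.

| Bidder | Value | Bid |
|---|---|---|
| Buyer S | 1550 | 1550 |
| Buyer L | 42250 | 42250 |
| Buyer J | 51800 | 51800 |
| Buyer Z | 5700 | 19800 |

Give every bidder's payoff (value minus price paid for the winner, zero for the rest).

Payoffs: Buyer S 0, Buyer L 0, Buyer J 9550, Buyer Z 0.

Bids in descending order: Buyer J 51800, then Buyer L 42250, then Buyer Z 19800, then Buyer S 1550.
Buyer J has the top bid and wins; the price is the second-highest bid, 42250.
Buyer J's payoff = 51800 − 42250 = 9550. All other bidders lose, so their payoff is 0.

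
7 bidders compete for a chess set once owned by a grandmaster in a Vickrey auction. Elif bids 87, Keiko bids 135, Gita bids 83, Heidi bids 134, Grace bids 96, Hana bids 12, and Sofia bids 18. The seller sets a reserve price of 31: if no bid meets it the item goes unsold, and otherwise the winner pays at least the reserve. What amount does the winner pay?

Ranking the bids: Keiko 135; Heidi 134; Grace 96; Elif 87; Gita 83; Sofia 18; Hana 12.
Keiko has the highest bid, so Keiko wins.
The second-highest bid is 134, which exceeds the reserve, so that sets the price.

The winner pays 134.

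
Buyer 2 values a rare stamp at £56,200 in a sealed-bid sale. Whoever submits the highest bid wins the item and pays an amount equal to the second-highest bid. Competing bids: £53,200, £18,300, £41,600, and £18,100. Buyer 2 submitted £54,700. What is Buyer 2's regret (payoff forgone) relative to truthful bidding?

The highest competing bid is £53,200.
Bidding truthfully at £56,200: Buyer 2 has the top bid, wins, and pays the second-highest bid £53,200. Payoff = £56,200 − £53,200 = £3,000.
Bidding £54,700: Buyer 2 has the top bid, wins, and pays the second-highest bid £53,200. Payoff = £56,200 − £53,200 = £3,000.
Regret = truthful payoff − actual payoff = £3,000 − £3,000 = £0.

Payoff forgone: £0.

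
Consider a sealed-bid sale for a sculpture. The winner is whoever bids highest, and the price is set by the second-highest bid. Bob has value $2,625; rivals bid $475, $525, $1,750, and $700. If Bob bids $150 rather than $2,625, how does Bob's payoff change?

The highest competing bid is $1,750.
Bidding truthfully at $2,625: Bob has the top bid, wins, and pays the second-highest bid $1,750. Payoff = $2,625 − $1,750 = $875.
Bidding $150: the top bid is $1,750 (a rival), so Bob loses. Payoff = $0.
Change = $0 − $875 = -$875.

Payoff change: -$875.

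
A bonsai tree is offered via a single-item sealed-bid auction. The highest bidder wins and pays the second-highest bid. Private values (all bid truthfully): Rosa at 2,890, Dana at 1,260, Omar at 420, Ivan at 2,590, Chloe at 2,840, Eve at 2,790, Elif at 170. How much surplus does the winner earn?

Sorted high to low: Rosa 2,890; Chloe 2,840; Eve 2,790; Ivan 2,590; Dana 1,260; Omar 420; Elif 170.
Rosa wins with the top bid and pays the second-highest, 2,840.
Surplus = 2,890 − 2,840 = 50.

Winner's surplus: 50.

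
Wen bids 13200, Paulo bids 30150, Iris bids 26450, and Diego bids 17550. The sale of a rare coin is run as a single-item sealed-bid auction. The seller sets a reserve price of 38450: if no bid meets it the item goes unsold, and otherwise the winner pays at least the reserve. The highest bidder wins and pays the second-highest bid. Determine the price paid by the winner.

Bids in descending order: Paulo 30150 > Iris 26450 > Diego 17550 > Wen 13200.
The top bid 30150 is below the reserve 38450, so the item goes unsold and nothing is paid.

unsold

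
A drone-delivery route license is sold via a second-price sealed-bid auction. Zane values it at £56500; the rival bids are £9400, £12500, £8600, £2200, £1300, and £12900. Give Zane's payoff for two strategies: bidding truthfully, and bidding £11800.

The highest competing bid is £12900.
Bidding truthfully at £56500: Zane has the top bid, wins, and pays the second-highest bid £12900. Payoff = £56500 − £12900 = £43600.
Bidding £11800: the top bid is £12900 (a rival), so Zane loses. Payoff = £0.

Truthful: £43600; alternative: £0.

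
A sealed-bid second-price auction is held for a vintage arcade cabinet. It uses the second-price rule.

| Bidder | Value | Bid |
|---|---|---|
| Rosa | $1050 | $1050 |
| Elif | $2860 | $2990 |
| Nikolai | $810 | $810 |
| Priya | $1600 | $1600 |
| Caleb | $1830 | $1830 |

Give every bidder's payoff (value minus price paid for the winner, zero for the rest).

Payoffs: Rosa $0, Elif $1030, Nikolai $0, Priya $0, Caleb $0.

Ordered from highest: Elif $2990; Caleb $1830; Priya $1600; Rosa $1050; Nikolai $810.
Elif has the top bid and wins; the price is the second-highest bid, $1830.
Elif's payoff = $2860 − $1830 = $1030. All other bidders lose, so their payoff is 0.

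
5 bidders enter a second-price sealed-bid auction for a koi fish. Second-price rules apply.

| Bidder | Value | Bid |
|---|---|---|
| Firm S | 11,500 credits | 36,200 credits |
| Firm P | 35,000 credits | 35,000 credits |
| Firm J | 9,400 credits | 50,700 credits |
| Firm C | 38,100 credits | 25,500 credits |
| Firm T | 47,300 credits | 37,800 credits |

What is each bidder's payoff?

Bids in descending order: Firm J 50,700 credits > Firm T 37,800 credits > Firm S 36,200 credits > Firm P 35,000 credits > Firm C 25,500 credits.
Firm J has the top bid and wins; the price is the second-highest bid, 37,800 credits.
Firm J's payoff = 9,400 credits − 37,800 credits = -28,400 credits. All other bidders lose, so their payoff is 0.

Firm S 0 credits, Firm P 0 credits, Firm J -28,400 credits, Firm C 0 credits, Firm T 0 credits.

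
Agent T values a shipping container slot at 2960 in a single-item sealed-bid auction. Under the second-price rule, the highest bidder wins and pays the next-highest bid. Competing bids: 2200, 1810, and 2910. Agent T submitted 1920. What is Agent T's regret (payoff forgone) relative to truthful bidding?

The highest competing bid is 2910.
Bidding truthfully at 2960: Agent T has the top bid, wins, and pays the second-highest bid 2910. Payoff = 2960 − 2910 = 50.
Bidding 1920: the top bid is 2910 (a rival), so Agent T loses. Payoff = 0.
Regret = truthful payoff − actual payoff = 50 − 0 = 50.

Regret: 50.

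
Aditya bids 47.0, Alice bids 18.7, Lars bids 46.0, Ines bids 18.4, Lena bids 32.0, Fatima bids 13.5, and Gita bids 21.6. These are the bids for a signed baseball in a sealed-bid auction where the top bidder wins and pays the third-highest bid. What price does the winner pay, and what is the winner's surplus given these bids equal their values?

Ordered from highest: Aditya 47.0, then Lars 46.0, then Lena 32.0, then Gita 21.6, then Alice 18.7, then Ines 18.4, then Fatima 13.5.
Aditya is the highest bidder, so Aditya wins.
Under the third-price rule, the price is the third-highest bid: 32.0.
Surplus = 47.0 − 32.0 = 15.0.

The winner pays 32.0 for a surplus of 15.0.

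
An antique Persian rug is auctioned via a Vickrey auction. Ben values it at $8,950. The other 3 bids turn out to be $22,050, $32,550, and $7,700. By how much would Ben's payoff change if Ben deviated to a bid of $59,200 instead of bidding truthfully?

-$23,600

The highest competing bid is $32,550.
Bidding truthfully at $8,950: the top bid is $32,550 (a rival), so Ben loses. Payoff = $0.
Bidding $59,200: Ben has the top bid, wins, and pays the second-highest bid $32,550. Payoff = $8,950 − $32,550 = -$23,600.
Change = -$23,600 − $0 = -$23,600.
This is the dominant-strategy logic: truthful bidding weakly beats any alternative.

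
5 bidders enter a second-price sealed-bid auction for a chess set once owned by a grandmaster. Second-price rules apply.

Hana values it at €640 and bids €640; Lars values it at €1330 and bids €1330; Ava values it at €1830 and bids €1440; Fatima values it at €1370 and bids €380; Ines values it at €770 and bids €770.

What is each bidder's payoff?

Payoffs: Hana €0, Lars €0, Ava €500, Fatima €0, Ines €0.

Ordered from highest: Ava €1440 > Lars €1330 > Ines €770 > Hana €640 > Fatima €380.
Ava has the top bid and wins; the price is the second-highest bid, €1330.
Ava's payoff = €1830 − €1330 = €500. All other bidders lose, so their payoff is 0.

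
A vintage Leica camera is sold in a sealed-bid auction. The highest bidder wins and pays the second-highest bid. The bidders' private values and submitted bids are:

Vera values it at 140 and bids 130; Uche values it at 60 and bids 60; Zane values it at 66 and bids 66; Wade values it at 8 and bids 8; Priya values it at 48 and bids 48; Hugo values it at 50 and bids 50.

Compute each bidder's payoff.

Sorted high to low: Vera 130, then Zane 66, then Uche 60, then Hugo 50, then Priya 48, then Wade 8.
Vera has the top bid and wins; the price is the second-highest bid, 66.
Vera's payoff = 140 − 66 = 74. All other bidders lose, so their payoff is 0.

Payoffs: Vera 74, Uche 0, Zane 0, Wade 0, Priya 0, Hugo 0.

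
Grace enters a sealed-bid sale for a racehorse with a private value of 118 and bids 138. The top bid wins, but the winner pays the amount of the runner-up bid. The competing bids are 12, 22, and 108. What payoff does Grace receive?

10

Highest competing bid: 108.
Grace's bid 138 is the highest overall, so Grace wins and pays the second-highest bid, 108.
Payoff = value − price = 118 − 108 = 10.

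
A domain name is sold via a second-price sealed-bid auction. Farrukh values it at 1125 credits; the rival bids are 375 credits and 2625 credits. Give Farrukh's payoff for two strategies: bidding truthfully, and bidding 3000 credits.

The highest competing bid is 2625 credits.
Bidding truthfully at 1125 credits: the top bid is 2625 credits (a rival), so Farrukh loses. Payoff = 0 credits.
Bidding 3000 credits: Farrukh has the top bid, wins, and pays the second-highest bid 2625 credits. Payoff = 1125 credits − 2625 credits = -1500 credits.
Deviating from a truthful bid can only lose payoff in a second-price auction — never gain.

(a) 0 credits  (b) -1500 credits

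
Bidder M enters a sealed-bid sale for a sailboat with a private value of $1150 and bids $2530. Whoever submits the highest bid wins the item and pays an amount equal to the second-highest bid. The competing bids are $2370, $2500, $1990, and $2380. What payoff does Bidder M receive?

Highest competing bid: $2500.
Bidder M's bid $2530 is the highest overall, so Bidder M wins and pays the second-highest bid, $2500.
Payoff = value − price = $1150 − $2500 = -$1350.
Overbidding won the item at a price above value — truthful bidding would have avoided this loss.

Bidder M's payoff: -$1350.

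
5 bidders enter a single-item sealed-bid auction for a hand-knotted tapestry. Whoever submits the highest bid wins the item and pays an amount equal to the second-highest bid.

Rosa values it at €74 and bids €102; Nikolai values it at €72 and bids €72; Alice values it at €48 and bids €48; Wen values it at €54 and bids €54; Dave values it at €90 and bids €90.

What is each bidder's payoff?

Payoffs: Rosa -€16, Nikolai €0, Alice €0, Wen €0, Dave €0.

Ranking the bids: Rosa €102 > Dave €90 > Nikolai €72 > Wen €54 > Alice €48.
Rosa has the top bid and wins; the price is the second-highest bid, €90.
Rosa's payoff = €74 − €90 = -€16. All other bidders lose, so their payoff is 0.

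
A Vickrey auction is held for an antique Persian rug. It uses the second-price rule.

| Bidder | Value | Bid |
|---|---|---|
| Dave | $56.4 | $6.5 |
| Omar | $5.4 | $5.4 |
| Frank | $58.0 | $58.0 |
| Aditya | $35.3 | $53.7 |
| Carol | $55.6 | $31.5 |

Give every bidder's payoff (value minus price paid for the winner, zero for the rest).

Payoffs: Dave $0.0, Omar $0.0, Frank $4.3, Aditya $0.0, Carol $0.0.

Bids in descending order: Frank $58.0; Aditya $53.7; Carol $31.5; Dave $6.5; Omar $5.4.
Frank has the top bid and wins; the price is the second-highest bid, $53.7.
Frank's payoff = $58.0 − $53.7 = $4.3. All other bidders lose, so their payoff is 0.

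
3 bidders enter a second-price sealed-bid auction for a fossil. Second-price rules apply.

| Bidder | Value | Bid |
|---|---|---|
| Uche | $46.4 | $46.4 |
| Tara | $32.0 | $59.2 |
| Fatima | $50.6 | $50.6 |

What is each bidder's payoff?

Payoffs: Uche $0.0, Tara -$18.6, Fatima $0.0.

Ordered from highest: Tara $59.2; Fatima $50.6; Uche $46.4.
Tara has the top bid and wins; the price is the second-highest bid, $50.6.
Tara's payoff = $32.0 − $50.6 = -$18.6. All other bidders lose, so their payoff is 0.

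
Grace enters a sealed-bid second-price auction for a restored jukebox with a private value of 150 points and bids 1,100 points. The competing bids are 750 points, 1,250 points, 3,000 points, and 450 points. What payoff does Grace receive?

Payoff = 0 points.

Highest competing bid: 3,000 points.
Grace's bid 1,100 points is not the highest, so Grace loses, pays nothing, and earns zero payoff.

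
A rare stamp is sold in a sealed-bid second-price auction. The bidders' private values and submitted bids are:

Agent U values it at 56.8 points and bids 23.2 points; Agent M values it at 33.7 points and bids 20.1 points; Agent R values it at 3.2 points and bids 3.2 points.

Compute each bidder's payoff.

Ordered from highest: Agent U 23.2 points, then Agent M 20.1 points, then Agent R 3.2 points.
Agent U has the top bid and wins; the price is the second-highest bid, 20.1 points.
Agent U's payoff = 56.8 points − 20.1 points = 36.7 points. All other bidders lose, so their payoff is 0.

Agent U 36.7 points, Agent M 0.0 points, Agent R 0.0 points.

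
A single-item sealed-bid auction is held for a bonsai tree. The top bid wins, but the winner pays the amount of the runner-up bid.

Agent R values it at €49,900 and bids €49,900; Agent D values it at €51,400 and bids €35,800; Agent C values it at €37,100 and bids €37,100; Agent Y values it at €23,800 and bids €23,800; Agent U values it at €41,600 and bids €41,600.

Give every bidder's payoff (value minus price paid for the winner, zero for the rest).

Agent R €8,300, Agent D €0, Agent C €0, Agent Y €0, Agent U €0.

Bids in descending order: Agent R €49,900; Agent U €41,600; Agent C €37,100; Agent D €35,800; Agent Y €23,800.
Agent R has the top bid and wins; the price is the second-highest bid, €41,600.
Agent R's payoff = €49,900 − €41,600 = €8,300. All other bidders lose, so their payoff is 0.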